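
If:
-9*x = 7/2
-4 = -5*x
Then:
No Solution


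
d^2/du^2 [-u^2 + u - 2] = -2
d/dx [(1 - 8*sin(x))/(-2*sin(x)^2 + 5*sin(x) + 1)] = (-16*sin(x)^2 + 4*sin(x) - 13)*cos(x)/(5*sin(x) + cos(2*x))^2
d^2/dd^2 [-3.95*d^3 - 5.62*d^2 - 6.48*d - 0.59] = -23.7*d - 11.24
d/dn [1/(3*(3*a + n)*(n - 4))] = ((4 - n)*(3*a + n) - (n - 4)^2)/(3*(3*a + n)^2*(n - 4)^3)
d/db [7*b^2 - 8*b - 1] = 14*b - 8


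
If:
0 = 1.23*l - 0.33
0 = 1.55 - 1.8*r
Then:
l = 0.27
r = 0.86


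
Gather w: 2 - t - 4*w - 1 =-t - 4*w + 1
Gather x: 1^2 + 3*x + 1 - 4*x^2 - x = -4*x^2 + 2*x + 2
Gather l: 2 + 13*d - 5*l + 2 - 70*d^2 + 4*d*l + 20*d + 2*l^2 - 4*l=-70*d^2 + 33*d + 2*l^2 + l*(4*d - 9) + 4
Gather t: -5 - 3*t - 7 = -3*t - 12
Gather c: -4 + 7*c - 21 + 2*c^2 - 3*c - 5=2*c^2 + 4*c - 30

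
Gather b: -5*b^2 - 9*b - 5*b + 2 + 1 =-5*b^2 - 14*b + 3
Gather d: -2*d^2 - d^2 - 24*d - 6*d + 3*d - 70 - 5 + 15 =-3*d^2 - 27*d - 60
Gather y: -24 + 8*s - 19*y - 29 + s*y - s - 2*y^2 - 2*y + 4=7*s - 2*y^2 + y*(s - 21) - 49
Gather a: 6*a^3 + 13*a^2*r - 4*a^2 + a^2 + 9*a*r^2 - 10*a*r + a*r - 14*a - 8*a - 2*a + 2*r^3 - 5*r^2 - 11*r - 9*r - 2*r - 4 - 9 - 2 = 6*a^3 + a^2*(13*r - 3) + a*(9*r^2 - 9*r - 24) + 2*r^3 - 5*r^2 - 22*r - 15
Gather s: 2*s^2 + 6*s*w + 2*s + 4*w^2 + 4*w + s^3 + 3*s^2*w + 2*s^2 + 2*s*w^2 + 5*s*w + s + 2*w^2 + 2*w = s^3 + s^2*(3*w + 4) + s*(2*w^2 + 11*w + 3) + 6*w^2 + 6*w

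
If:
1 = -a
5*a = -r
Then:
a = -1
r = 5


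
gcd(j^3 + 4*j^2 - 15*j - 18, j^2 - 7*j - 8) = j + 1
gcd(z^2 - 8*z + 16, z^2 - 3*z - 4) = z - 4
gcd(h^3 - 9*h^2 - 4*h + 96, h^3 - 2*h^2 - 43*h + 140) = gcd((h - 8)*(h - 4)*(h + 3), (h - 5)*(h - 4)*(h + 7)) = h - 4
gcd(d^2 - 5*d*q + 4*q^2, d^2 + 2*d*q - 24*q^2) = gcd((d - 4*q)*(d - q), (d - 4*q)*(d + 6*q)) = -d + 4*q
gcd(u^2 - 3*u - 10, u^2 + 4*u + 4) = u + 2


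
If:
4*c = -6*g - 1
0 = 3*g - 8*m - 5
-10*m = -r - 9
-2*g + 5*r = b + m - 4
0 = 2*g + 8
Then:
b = -1097/8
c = 23/4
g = -4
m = -17/8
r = -121/4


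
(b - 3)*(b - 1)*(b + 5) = b^3 + b^2 - 17*b + 15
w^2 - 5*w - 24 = (w - 8)*(w + 3)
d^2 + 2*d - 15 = (d - 3)*(d + 5)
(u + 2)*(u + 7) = u^2 + 9*u + 14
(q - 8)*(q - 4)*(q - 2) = q^3 - 14*q^2 + 56*q - 64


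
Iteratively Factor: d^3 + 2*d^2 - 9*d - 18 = (d + 3)*(d^2 - d - 6) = (d - 3)*(d + 3)*(d + 2)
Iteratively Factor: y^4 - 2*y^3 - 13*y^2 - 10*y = (y + 2)*(y^3 - 4*y^2 - 5*y) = (y - 5)*(y + 2)*(y^2 + y) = (y - 5)*(y + 1)*(y + 2)*(y)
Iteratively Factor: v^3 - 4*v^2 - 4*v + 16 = (v - 4)*(v^2 - 4) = (v - 4)*(v + 2)*(v - 2)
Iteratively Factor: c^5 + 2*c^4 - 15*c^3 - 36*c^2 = (c + 3)*(c^4 - c^3 - 12*c^2) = c*(c + 3)*(c^3 - c^2 - 12*c) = c^2*(c + 3)*(c^2 - c - 12) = c^2*(c - 4)*(c + 3)*(c + 3)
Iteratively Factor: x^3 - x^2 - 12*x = (x - 4)*(x^2 + 3*x) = x*(x - 4)*(x + 3)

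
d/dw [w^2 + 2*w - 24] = 2*w + 2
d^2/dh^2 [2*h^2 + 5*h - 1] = 4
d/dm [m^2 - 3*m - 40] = 2*m - 3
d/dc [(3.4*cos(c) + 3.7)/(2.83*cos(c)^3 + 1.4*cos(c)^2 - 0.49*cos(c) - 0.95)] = (19.244*cos(c)^3 + 36.173*cos(c)^2 + 10.36*cos(c) + 1.417)*sin(c)/(8.0089*cos(c)^6 + 7.924*cos(c)^5 - 0.8134*cos(c)^4 - 6.749*cos(c)^3 - 2.4199*cos(c)^2 + 0.931*cos(c) + 0.9025)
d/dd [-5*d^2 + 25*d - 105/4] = 25 - 10*d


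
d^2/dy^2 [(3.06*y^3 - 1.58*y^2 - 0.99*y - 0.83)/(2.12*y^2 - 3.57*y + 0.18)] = (-1.13686837721616e-13*y^4 + 42.84834*y^3 - 30.56268*y^2 + 40.5522*y - 21.89781)/(9.528128*y^6 - 48.135024*y^5 + 83.48454*y^4 - 53.673165*y^3 + 7.08831*y^2 - 0.347004*y + 0.005832)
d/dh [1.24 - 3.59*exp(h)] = -3.59*exp(h)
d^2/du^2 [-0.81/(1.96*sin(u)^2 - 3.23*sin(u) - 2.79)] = (-12.446784*sin(u)^4 + 15.383844*sin(u)^3 - 7.498089*sin(u)^2 - 23.468211*sin(u) + 25.760106)/(-1.96*sin(u)^2 + 3.23*sin(u) + 2.79)^3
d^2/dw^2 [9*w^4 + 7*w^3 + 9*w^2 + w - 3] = 108*w^2 + 42*w + 18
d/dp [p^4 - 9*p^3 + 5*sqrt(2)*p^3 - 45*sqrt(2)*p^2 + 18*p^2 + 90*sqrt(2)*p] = 4*p^3 - 27*p^2 + 15*sqrt(2)*p^2 - 90*sqrt(2)*p + 36*p + 90*sqrt(2)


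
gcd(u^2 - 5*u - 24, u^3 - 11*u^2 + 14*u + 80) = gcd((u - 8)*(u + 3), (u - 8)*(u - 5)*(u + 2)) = u - 8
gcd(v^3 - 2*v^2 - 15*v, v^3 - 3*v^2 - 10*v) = v^2 - 5*v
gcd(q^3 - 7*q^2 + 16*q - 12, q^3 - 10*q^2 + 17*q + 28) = 1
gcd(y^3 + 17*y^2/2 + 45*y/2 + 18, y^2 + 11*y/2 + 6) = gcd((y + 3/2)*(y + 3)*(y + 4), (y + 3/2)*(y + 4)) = y^2 + 11*y/2 + 6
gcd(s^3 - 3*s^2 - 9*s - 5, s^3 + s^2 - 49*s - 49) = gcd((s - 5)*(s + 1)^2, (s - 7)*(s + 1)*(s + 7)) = s + 1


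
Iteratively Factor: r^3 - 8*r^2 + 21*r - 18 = (r - 2)*(r^2 - 6*r + 9) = (r - 3)*(r - 2)*(r - 3)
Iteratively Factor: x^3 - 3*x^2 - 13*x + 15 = (x - 1)*(x^2 - 2*x - 15) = (x - 5)*(x - 1)*(x + 3)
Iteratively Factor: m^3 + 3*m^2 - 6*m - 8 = (m + 4)*(m^2 - m - 2) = (m + 1)*(m + 4)*(m - 2)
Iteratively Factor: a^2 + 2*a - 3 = (a + 3)*(a - 1)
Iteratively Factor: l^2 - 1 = (l + 1)*(l - 1)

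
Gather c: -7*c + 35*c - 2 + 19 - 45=28*c - 28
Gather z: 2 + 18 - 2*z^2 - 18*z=-2*z^2 - 18*z + 20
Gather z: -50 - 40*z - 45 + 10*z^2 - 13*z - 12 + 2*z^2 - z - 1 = 12*z^2 - 54*z - 108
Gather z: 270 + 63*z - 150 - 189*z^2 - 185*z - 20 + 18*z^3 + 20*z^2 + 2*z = 18*z^3 - 169*z^2 - 120*z + 100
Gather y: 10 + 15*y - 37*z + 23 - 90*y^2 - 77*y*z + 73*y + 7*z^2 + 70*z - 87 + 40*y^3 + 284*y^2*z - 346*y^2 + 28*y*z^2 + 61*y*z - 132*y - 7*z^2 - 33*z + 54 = 40*y^3 + y^2*(284*z - 436) + y*(28*z^2 - 16*z - 44)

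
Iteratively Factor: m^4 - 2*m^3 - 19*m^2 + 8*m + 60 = (m + 3)*(m^3 - 5*m^2 - 4*m + 20) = (m + 2)*(m + 3)*(m^2 - 7*m + 10) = (m - 2)*(m + 2)*(m + 3)*(m - 5)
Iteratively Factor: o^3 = (o)*(o^2) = o^2*(o)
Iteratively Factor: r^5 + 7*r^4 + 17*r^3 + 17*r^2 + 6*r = (r + 1)*(r^4 + 6*r^3 + 11*r^2 + 6*r) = (r + 1)^2*(r^3 + 5*r^2 + 6*r) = (r + 1)^2*(r + 3)*(r^2 + 2*r) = r*(r + 1)^2*(r + 3)*(r + 2)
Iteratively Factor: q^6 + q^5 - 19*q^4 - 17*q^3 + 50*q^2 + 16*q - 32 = (q + 4)*(q^5 - 3*q^4 - 7*q^3 + 11*q^2 + 6*q - 8) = (q - 4)*(q + 4)*(q^4 + q^3 - 3*q^2 - q + 2) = (q - 4)*(q - 1)*(q + 4)*(q^3 + 2*q^2 - q - 2) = (q - 4)*(q - 1)^2*(q + 4)*(q^2 + 3*q + 2) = (q - 4)*(q - 1)^2*(q + 1)*(q + 4)*(q + 2)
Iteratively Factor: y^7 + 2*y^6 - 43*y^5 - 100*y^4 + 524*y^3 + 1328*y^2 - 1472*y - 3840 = (y - 4)*(y^6 + 6*y^5 - 19*y^4 - 176*y^3 - 180*y^2 + 608*y + 960) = (y - 4)*(y + 4)*(y^5 + 2*y^4 - 27*y^3 - 68*y^2 + 92*y + 240) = (y - 4)*(y + 3)*(y + 4)*(y^4 - y^3 - 24*y^2 + 4*y + 80) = (y - 4)*(y + 2)*(y + 3)*(y + 4)*(y^3 - 3*y^2 - 18*y + 40) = (y - 4)*(y + 2)*(y + 3)*(y + 4)^2*(y^2 - 7*y + 10) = (y - 4)*(y - 2)*(y + 2)*(y + 3)*(y + 4)^2*(y - 5)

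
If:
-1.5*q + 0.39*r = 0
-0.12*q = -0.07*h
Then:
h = 0.445714285714286*r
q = 0.26*r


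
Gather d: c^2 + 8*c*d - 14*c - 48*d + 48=c^2 - 14*c + d*(8*c - 48) + 48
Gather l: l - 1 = l - 1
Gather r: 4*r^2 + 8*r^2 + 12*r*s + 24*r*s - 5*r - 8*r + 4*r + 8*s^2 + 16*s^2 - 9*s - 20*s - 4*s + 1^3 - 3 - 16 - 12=12*r^2 + r*(36*s - 9) + 24*s^2 - 33*s - 30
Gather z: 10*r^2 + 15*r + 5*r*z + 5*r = 10*r^2 + 5*r*z + 20*r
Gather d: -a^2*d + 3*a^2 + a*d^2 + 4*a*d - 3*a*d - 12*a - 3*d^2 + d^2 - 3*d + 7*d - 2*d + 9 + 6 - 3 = 3*a^2 - 12*a + d^2*(a - 2) + d*(-a^2 + a + 2) + 12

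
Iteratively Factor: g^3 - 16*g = (g + 4)*(g^2 - 4*g) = (g - 4)*(g + 4)*(g)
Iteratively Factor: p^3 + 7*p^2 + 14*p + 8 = (p + 1)*(p^2 + 6*p + 8) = (p + 1)*(p + 4)*(p + 2)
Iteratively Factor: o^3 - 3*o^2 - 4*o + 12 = (o - 2)*(o^2 - o - 6) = (o - 2)*(o + 2)*(o - 3)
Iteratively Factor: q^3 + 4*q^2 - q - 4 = (q - 1)*(q^2 + 5*q + 4) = (q - 1)*(q + 1)*(q + 4)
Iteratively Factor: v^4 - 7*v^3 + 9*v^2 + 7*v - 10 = (v - 1)*(v^3 - 6*v^2 + 3*v + 10) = (v - 1)*(v + 1)*(v^2 - 7*v + 10) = (v - 2)*(v - 1)*(v + 1)*(v - 5)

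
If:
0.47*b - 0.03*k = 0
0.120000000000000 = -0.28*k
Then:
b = -0.03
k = -0.43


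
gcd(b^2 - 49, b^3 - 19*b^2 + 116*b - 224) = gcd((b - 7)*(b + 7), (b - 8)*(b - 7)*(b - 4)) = b - 7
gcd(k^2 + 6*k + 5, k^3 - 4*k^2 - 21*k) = 1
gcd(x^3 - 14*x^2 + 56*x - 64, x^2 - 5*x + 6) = x - 2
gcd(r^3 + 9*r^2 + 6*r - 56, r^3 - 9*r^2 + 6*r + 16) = r - 2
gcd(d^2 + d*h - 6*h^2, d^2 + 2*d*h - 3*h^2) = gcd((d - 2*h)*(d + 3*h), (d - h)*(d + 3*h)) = d + 3*h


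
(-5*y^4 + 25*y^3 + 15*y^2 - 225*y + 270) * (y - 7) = -5*y^5 + 60*y^4 - 160*y^3 - 330*y^2 + 1845*y - 1890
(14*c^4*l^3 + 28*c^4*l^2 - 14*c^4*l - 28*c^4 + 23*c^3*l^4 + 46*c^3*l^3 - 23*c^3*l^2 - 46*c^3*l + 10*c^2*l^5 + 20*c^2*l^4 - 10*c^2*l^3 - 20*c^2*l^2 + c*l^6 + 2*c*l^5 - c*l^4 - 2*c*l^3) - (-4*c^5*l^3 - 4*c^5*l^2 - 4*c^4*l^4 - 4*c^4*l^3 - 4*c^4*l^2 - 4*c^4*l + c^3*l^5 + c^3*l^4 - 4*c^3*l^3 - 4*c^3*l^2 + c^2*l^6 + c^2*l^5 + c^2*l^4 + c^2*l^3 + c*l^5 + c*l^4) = 4*c^5*l^3 + 4*c^5*l^2 + 4*c^4*l^4 + 18*c^4*l^3 + 32*c^4*l^2 - 10*c^4*l - 28*c^4 - c^3*l^5 + 22*c^3*l^4 + 50*c^3*l^3 - 19*c^3*l^2 - 46*c^3*l - c^2*l^6 + 9*c^2*l^5 + 19*c^2*l^4 - 11*c^2*l^3 - 20*c^2*l^2 + c*l^6 + c*l^5 - 2*c*l^4 - 2*c*l^3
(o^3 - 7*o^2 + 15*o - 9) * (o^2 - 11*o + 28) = o^5 - 18*o^4 + 120*o^3 - 370*o^2 + 519*o - 252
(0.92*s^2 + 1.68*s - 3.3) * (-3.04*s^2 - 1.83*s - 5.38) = -2.7968*s^4 - 6.7908*s^3 + 2.008*s^2 - 2.9994*s + 17.754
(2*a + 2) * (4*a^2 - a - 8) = 8*a^3 + 6*a^2 - 18*a - 16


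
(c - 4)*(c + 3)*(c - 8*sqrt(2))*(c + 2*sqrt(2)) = c^4 - 6*sqrt(2)*c^3 - c^3 - 44*c^2 + 6*sqrt(2)*c^2 + 32*c + 72*sqrt(2)*c + 384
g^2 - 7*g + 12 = (g - 4)*(g - 3)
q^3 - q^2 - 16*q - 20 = (q - 5)*(q + 2)^2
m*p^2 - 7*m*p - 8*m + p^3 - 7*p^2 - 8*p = (m + p)*(p - 8)*(p + 1)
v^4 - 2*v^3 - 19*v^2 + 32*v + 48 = (v - 4)*(v - 3)*(v + 1)*(v + 4)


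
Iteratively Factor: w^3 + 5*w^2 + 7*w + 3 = (w + 3)*(w^2 + 2*w + 1) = (w + 1)*(w + 3)*(w + 1)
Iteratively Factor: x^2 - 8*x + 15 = (x - 5)*(x - 3)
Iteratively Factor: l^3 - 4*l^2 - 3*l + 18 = (l - 3)*(l^2 - l - 6) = (l - 3)*(l + 2)*(l - 3)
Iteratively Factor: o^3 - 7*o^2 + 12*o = (o - 3)*(o^2 - 4*o) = o*(o - 3)*(o - 4)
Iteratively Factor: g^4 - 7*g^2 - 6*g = (g + 2)*(g^3 - 2*g^2 - 3*g) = g*(g + 2)*(g^2 - 2*g - 3) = g*(g + 1)*(g + 2)*(g - 3)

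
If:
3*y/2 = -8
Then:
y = -16/3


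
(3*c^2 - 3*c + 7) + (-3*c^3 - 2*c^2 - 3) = -3*c^3 + c^2 - 3*c + 4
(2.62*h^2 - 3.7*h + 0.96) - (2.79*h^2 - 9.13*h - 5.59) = -0.17*h^2 + 5.43*h + 6.55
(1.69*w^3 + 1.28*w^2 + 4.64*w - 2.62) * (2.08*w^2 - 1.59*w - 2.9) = 3.5152*w^5 - 0.0246999999999997*w^4 + 2.715*w^3 - 16.5392*w^2 - 9.2902*w + 7.598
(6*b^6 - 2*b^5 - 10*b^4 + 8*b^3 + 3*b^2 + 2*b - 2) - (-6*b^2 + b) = 6*b^6 - 2*b^5 - 10*b^4 + 8*b^3 + 9*b^2 + b - 2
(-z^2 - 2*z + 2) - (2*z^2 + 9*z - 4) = -3*z^2 - 11*z + 6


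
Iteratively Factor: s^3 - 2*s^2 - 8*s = (s + 2)*(s^2 - 4*s) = (s - 4)*(s + 2)*(s)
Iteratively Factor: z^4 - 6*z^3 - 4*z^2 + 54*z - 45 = (z - 3)*(z^3 - 3*z^2 - 13*z + 15) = (z - 5)*(z - 3)*(z^2 + 2*z - 3) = (z - 5)*(z - 3)*(z + 3)*(z - 1)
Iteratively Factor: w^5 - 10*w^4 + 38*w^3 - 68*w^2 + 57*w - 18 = (w - 2)*(w^4 - 8*w^3 + 22*w^2 - 24*w + 9) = (w - 3)*(w - 2)*(w^3 - 5*w^2 + 7*w - 3) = (w - 3)*(w - 2)*(w - 1)*(w^2 - 4*w + 3) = (w - 3)*(w - 2)*(w - 1)^2*(w - 3)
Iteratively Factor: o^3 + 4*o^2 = (o)*(o^2 + 4*o) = o^2*(o + 4)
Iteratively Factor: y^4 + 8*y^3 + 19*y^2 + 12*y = (y + 3)*(y^3 + 5*y^2 + 4*y) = (y + 3)*(y + 4)*(y^2 + y) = y*(y + 3)*(y + 4)*(y + 1)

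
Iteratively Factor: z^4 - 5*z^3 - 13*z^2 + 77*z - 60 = (z - 1)*(z^3 - 4*z^2 - 17*z + 60) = (z - 5)*(z - 1)*(z^2 + z - 12) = (z - 5)*(z - 1)*(z + 4)*(z - 3)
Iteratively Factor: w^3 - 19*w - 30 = (w + 3)*(w^2 - 3*w - 10) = (w - 5)*(w + 3)*(w + 2)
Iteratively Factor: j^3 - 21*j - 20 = (j + 1)*(j^2 - j - 20) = (j - 5)*(j + 1)*(j + 4)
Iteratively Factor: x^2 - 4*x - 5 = (x - 5)*(x + 1)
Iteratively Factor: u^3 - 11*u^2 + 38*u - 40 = (u - 2)*(u^2 - 9*u + 20) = (u - 5)*(u - 2)*(u - 4)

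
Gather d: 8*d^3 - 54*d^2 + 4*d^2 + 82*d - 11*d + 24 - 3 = 8*d^3 - 50*d^2 + 71*d + 21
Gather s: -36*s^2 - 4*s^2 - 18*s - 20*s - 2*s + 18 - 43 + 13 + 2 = -40*s^2 - 40*s - 10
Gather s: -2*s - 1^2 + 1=-2*s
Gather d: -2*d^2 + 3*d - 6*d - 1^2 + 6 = -2*d^2 - 3*d + 5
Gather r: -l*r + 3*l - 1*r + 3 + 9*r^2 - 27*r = 3*l + 9*r^2 + r*(-l - 28) + 3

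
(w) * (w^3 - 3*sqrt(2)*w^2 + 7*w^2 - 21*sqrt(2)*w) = w^4 - 3*sqrt(2)*w^3 + 7*w^3 - 21*sqrt(2)*w^2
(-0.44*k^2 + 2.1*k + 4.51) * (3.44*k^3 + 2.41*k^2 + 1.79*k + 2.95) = -1.5136*k^5 + 6.1636*k^4 + 19.7878*k^3 + 13.3301*k^2 + 14.2679*k + 13.3045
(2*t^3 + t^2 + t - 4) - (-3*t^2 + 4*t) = 2*t^3 + 4*t^2 - 3*t - 4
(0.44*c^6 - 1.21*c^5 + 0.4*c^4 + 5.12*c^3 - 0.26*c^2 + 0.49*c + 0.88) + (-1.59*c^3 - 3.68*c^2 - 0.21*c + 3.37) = 0.44*c^6 - 1.21*c^5 + 0.4*c^4 + 3.53*c^3 - 3.94*c^2 + 0.28*c + 4.25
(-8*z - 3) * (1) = -8*z - 3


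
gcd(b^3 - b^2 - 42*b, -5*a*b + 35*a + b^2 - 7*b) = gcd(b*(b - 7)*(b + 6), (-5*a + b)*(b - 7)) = b - 7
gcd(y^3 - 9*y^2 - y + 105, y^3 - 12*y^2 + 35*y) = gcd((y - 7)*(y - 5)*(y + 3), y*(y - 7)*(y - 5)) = y^2 - 12*y + 35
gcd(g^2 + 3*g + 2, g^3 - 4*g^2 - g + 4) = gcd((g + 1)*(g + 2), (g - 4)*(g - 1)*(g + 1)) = g + 1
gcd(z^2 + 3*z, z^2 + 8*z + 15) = z + 3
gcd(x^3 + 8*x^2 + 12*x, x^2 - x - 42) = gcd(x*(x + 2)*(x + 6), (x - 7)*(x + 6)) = x + 6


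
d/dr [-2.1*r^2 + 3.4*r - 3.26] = 3.4 - 4.2*r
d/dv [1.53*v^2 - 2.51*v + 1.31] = 3.06*v - 2.51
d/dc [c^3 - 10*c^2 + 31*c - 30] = 3*c^2 - 20*c + 31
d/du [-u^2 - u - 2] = -2*u - 1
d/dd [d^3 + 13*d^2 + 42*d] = 3*d^2 + 26*d + 42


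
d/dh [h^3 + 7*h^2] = h*(3*h + 14)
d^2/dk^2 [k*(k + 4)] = 2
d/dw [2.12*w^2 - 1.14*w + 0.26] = 4.24*w - 1.14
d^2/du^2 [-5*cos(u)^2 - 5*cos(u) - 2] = 5*cos(u) + 10*cos(2*u)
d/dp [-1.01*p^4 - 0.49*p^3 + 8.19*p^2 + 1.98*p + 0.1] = -4.04*p^3 - 1.47*p^2 + 16.38*p + 1.98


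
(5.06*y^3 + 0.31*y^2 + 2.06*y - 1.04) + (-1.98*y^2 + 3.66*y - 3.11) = 5.06*y^3 - 1.67*y^2 + 5.72*y - 4.15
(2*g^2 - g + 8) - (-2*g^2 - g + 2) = 4*g^2 + 6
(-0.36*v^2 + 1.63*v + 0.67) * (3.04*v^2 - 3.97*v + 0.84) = -1.0944*v^4 + 6.3844*v^3 - 4.7367*v^2 - 1.2907*v + 0.5628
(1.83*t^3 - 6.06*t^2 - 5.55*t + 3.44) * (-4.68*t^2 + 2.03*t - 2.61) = -8.5644*t^5 + 32.0757*t^4 + 8.8959*t^3 - 11.5491*t^2 + 21.4687*t - 8.9784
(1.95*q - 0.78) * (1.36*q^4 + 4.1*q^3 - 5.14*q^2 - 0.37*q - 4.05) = 2.652*q^5 + 6.9342*q^4 - 13.221*q^3 + 3.2877*q^2 - 7.6089*q + 3.159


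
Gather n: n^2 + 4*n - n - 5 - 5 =n^2 + 3*n - 10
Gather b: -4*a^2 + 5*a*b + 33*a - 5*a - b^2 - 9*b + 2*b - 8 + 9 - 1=-4*a^2 + 28*a - b^2 + b*(5*a - 7)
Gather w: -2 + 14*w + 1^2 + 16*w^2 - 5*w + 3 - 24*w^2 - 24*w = -8*w^2 - 15*w + 2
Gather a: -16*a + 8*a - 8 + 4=-8*a - 4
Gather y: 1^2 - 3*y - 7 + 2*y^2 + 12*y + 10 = 2*y^2 + 9*y + 4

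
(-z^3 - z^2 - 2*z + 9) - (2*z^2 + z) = -z^3 - 3*z^2 - 3*z + 9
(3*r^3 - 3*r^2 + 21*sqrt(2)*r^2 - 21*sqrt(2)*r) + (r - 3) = 3*r^3 - 3*r^2 + 21*sqrt(2)*r^2 - 21*sqrt(2)*r + r - 3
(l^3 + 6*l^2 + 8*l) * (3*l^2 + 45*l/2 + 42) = 3*l^5 + 81*l^4/2 + 201*l^3 + 432*l^2 + 336*l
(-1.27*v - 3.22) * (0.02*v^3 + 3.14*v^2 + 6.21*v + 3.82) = -0.0254*v^4 - 4.0522*v^3 - 17.9975*v^2 - 24.8476*v - 12.3004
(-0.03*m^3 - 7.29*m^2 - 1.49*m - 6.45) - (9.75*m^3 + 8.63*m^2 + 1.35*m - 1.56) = -9.78*m^3 - 15.92*m^2 - 2.84*m - 4.89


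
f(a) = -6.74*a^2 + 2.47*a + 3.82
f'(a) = 2.47 - 13.48*a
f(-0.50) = 0.90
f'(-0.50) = 9.21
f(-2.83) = -57.15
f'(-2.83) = 40.62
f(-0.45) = 1.34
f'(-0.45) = 8.54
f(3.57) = -73.26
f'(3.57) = -45.65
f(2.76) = -40.71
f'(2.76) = -34.73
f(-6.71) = -316.22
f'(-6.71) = 92.92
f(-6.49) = -296.10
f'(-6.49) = 89.96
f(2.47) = -31.20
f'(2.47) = -30.83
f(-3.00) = -64.25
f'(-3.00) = 42.91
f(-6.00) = -253.64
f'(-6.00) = 83.35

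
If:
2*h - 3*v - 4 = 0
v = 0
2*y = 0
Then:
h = 2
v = 0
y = 0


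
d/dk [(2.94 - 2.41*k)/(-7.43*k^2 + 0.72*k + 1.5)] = (-17.9063*k^2 + 43.6884*k - 5.7318)/(55.2049*k^4 - 10.6992*k^3 - 21.7716*k^2 + 2.16*k + 2.25)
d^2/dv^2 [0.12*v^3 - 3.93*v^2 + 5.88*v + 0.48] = 0.72*v - 7.86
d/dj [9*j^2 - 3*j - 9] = 18*j - 3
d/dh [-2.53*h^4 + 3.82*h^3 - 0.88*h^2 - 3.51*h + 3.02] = -10.12*h^3 + 11.46*h^2 - 1.76*h - 3.51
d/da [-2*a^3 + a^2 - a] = -6*a^2 + 2*a - 1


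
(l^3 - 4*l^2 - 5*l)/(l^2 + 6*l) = (l^2 - 4*l - 5)/(l + 6)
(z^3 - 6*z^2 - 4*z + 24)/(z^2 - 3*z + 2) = (z^2 - 4*z - 12)/(z - 1)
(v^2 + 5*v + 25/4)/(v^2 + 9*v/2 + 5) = (v + 5/2)/(v + 2)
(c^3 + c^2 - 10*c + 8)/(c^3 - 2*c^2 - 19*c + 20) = (c - 2)/(c - 5)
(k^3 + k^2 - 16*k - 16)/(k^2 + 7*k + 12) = (k^2 - 3*k - 4)/(k + 3)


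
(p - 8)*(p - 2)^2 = p^3 - 12*p^2 + 36*p - 32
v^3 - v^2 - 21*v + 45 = (v - 3)^2*(v + 5)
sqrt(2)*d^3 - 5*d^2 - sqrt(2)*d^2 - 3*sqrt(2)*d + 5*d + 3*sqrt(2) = (d - 1)*(d - 3*sqrt(2))*(sqrt(2)*d + 1)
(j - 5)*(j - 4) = j^2 - 9*j + 20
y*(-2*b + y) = -2*b*y + y^2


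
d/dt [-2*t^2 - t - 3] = -4*t - 1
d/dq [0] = 0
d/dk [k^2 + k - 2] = 2*k + 1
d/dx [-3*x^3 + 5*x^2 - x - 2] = -9*x^2 + 10*x - 1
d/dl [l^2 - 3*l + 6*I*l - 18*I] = 2*l - 3 + 6*I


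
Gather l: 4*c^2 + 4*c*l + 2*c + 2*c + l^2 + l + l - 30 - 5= 4*c^2 + 4*c + l^2 + l*(4*c + 2) - 35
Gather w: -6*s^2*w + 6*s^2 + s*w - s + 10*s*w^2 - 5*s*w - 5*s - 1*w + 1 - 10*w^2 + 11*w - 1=6*s^2 - 6*s + w^2*(10*s - 10) + w*(-6*s^2 - 4*s + 10)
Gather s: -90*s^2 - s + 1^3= -90*s^2 - s + 1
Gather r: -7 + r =r - 7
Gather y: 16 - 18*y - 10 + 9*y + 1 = 7 - 9*y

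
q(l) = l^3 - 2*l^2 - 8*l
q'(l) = 3*l^2 - 4*l - 8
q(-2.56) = -9.40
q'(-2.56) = 21.90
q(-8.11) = -600.08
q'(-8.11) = 221.76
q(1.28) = -11.42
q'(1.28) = -8.20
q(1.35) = -11.98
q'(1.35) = -7.93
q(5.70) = 74.61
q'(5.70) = 66.67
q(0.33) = -2.82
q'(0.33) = -8.99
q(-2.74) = -13.67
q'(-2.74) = 25.48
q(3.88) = -2.74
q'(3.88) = 21.64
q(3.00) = -15.00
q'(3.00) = 7.00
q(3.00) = -15.00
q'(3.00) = 7.00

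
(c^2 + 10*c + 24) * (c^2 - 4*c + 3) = c^4 + 6*c^3 - 13*c^2 - 66*c + 72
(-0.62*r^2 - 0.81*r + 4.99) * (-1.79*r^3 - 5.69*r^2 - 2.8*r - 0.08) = 1.1098*r^5 + 4.9777*r^4 - 2.5872*r^3 - 26.0755*r^2 - 13.9072*r - 0.3992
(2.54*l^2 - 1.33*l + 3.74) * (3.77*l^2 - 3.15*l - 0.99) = 9.5758*l^4 - 13.0151*l^3 + 15.7747*l^2 - 10.4643*l - 3.7026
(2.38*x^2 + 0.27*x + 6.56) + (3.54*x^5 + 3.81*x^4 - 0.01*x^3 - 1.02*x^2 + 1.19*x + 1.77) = 3.54*x^5 + 3.81*x^4 - 0.01*x^3 + 1.36*x^2 + 1.46*x + 8.33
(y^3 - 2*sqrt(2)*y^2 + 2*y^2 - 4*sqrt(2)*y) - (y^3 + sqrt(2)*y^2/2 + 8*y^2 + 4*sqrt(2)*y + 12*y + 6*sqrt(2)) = -6*y^2 - 5*sqrt(2)*y^2/2 - 12*y - 8*sqrt(2)*y - 6*sqrt(2)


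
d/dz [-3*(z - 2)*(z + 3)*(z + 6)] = 3*z*(-3*z - 14)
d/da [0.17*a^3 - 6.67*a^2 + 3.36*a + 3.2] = 0.51*a^2 - 13.34*a + 3.36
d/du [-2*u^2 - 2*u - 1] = -4*u - 2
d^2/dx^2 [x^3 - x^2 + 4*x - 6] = 6*x - 2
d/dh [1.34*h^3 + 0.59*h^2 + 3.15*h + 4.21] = 4.02*h^2 + 1.18*h + 3.15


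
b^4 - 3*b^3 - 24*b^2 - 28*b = b*(b - 7)*(b + 2)^2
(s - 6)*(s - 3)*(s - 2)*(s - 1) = s^4 - 12*s^3 + 47*s^2 - 72*s + 36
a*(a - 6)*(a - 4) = a^3 - 10*a^2 + 24*a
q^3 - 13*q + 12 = (q - 3)*(q - 1)*(q + 4)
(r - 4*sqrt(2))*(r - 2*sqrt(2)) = r^2 - 6*sqrt(2)*r + 16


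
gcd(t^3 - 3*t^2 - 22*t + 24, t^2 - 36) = t - 6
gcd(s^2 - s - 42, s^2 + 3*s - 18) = s + 6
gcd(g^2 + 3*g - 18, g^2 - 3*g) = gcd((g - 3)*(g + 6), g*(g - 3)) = g - 3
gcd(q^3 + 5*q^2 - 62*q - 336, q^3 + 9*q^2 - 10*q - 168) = q^2 + 13*q + 42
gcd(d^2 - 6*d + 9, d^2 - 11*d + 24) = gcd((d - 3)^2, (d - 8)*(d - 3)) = d - 3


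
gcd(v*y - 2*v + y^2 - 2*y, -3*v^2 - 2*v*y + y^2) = v + y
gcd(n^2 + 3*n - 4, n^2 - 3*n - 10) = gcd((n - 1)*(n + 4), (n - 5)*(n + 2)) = 1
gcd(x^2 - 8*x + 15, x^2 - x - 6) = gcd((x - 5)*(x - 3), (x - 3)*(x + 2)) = x - 3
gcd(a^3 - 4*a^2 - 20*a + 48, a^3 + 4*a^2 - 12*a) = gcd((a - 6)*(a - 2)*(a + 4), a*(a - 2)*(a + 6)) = a - 2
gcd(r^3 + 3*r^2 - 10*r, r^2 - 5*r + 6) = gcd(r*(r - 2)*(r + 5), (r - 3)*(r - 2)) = r - 2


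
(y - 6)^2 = y^2 - 12*y + 36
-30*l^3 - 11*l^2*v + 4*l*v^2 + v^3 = (-3*l + v)*(2*l + v)*(5*l + v)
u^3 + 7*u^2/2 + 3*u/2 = u*(u + 1/2)*(u + 3)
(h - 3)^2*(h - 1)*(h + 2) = h^4 - 5*h^3 + h^2 + 21*h - 18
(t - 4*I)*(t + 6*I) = t^2 + 2*I*t + 24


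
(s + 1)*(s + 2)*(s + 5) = s^3 + 8*s^2 + 17*s + 10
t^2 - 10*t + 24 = (t - 6)*(t - 4)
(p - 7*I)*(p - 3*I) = p^2 - 10*I*p - 21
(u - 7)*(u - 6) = u^2 - 13*u + 42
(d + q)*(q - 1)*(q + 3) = d*q^2 + 2*d*q - 3*d + q^3 + 2*q^2 - 3*q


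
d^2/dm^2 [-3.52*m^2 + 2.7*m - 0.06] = -7.04000000000000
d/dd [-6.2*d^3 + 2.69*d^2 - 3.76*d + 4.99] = -18.6*d^2 + 5.38*d - 3.76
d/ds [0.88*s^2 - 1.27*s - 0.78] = 1.76*s - 1.27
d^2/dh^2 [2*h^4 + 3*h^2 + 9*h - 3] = 24*h^2 + 6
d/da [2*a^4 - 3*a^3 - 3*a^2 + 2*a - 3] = 8*a^3 - 9*a^2 - 6*a + 2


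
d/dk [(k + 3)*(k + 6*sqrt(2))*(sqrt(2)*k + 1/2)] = 3*sqrt(2)*k^2 + 6*sqrt(2)*k + 25*k + 3*sqrt(2) + 75/2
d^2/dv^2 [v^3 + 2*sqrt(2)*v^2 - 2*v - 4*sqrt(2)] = 6*v + 4*sqrt(2)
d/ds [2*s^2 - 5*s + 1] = 4*s - 5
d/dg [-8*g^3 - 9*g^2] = 6*g*(-4*g - 3)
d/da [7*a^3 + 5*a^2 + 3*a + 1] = 21*a^2 + 10*a + 3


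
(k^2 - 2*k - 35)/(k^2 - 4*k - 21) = (k + 5)/(k + 3)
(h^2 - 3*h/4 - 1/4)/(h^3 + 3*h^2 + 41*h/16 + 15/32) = 8*(h - 1)/(8*h^2 + 22*h + 15)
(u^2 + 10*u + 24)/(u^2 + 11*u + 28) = (u + 6)/(u + 7)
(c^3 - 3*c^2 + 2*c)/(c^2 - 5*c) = (c^2 - 3*c + 2)/(c - 5)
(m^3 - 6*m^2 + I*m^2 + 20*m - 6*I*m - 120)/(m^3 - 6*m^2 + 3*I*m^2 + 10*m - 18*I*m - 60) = (m - 4*I)/(m - 2*I)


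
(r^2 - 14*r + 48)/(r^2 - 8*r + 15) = (r^2 - 14*r + 48)/(r^2 - 8*r + 15)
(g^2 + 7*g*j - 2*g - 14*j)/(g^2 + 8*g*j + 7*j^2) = (g - 2)/(g + j)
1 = 1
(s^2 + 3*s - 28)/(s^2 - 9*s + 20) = (s + 7)/(s - 5)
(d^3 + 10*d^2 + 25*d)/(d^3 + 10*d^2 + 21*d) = (d^2 + 10*d + 25)/(d^2 + 10*d + 21)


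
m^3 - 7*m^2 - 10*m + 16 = (m - 8)*(m - 1)*(m + 2)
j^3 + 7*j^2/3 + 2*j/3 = j*(j + 1/3)*(j + 2)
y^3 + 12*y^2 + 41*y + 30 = (y + 1)*(y + 5)*(y + 6)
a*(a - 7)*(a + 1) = a^3 - 6*a^2 - 7*a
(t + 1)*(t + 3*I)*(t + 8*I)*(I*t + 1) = I*t^4 - 10*t^3 + I*t^3 - 10*t^2 - 13*I*t^2 - 24*t - 13*I*t - 24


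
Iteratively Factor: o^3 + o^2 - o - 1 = (o - 1)*(o^2 + 2*o + 1) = (o - 1)*(o + 1)*(o + 1)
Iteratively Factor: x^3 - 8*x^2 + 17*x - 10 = (x - 5)*(x^2 - 3*x + 2) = (x - 5)*(x - 2)*(x - 1)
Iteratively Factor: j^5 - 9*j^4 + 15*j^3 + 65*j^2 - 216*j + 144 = (j - 4)*(j^4 - 5*j^3 - 5*j^2 + 45*j - 36) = (j - 4)*(j - 1)*(j^3 - 4*j^2 - 9*j + 36) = (j - 4)*(j - 1)*(j + 3)*(j^2 - 7*j + 12) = (j - 4)^2*(j - 1)*(j + 3)*(j - 3)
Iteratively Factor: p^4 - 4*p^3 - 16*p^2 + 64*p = (p - 4)*(p^3 - 16*p) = (p - 4)^2*(p^2 + 4*p) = (p - 4)^2*(p + 4)*(p)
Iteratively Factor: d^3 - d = (d)*(d^2 - 1) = d*(d + 1)*(d - 1)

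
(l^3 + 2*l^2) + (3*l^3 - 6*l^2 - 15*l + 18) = 4*l^3 - 4*l^2 - 15*l + 18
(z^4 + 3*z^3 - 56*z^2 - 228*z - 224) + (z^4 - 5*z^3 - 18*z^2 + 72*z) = 2*z^4 - 2*z^3 - 74*z^2 - 156*z - 224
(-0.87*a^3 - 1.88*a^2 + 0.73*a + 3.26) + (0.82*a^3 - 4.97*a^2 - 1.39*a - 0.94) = -0.05*a^3 - 6.85*a^2 - 0.66*a + 2.32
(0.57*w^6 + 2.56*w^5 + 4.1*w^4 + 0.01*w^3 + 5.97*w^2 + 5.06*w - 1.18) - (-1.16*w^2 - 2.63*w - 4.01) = 0.57*w^6 + 2.56*w^5 + 4.1*w^4 + 0.01*w^3 + 7.13*w^2 + 7.69*w + 2.83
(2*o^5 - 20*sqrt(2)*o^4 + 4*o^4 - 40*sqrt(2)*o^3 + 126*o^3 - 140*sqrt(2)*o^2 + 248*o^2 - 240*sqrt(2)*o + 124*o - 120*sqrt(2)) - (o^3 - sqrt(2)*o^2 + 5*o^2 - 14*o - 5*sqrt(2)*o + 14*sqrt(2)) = 2*o^5 - 20*sqrt(2)*o^4 + 4*o^4 - 40*sqrt(2)*o^3 + 125*o^3 - 139*sqrt(2)*o^2 + 243*o^2 - 235*sqrt(2)*o + 138*o - 134*sqrt(2)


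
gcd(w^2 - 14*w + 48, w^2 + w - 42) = w - 6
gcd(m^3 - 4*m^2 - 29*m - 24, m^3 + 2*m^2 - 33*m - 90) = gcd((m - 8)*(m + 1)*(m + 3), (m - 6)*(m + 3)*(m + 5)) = m + 3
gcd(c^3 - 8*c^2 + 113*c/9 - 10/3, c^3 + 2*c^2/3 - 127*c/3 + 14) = c^2 - 19*c/3 + 2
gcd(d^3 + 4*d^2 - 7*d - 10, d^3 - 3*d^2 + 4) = d^2 - d - 2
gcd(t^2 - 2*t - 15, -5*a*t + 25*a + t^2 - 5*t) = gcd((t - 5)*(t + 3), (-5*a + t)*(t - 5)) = t - 5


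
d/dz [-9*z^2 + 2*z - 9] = 2 - 18*z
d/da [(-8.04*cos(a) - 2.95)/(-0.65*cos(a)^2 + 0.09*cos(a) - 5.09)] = (5.226*cos(a)^2 + 3.835*cos(a) - 41.1891)*sin(a)/(0.4225*cos(a)^4 - 0.117*cos(a)^3 + 6.6251*cos(a)^2 - 0.9162*cos(a) + 25.9081)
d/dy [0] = 0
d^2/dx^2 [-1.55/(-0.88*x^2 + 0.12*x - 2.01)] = (-2.40064*x^2 + 0.32736*x + 1.55*(1.76*x - 0.12)*(3.52*x - 0.24) - 5.48328)/(0.88*x^2 - 0.12*x + 2.01)^3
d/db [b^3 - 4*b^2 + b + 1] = 3*b^2 - 8*b + 1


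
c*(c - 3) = c^2 - 3*c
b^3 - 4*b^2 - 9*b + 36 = (b - 4)*(b - 3)*(b + 3)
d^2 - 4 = (d - 2)*(d + 2)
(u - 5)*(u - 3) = u^2 - 8*u + 15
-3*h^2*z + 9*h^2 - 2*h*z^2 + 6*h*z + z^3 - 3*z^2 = (-3*h + z)*(h + z)*(z - 3)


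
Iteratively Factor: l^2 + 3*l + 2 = (l + 2)*(l + 1)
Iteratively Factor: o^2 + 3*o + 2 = (o + 2)*(o + 1)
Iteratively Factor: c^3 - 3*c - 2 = (c - 2)*(c^2 + 2*c + 1) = (c - 2)*(c + 1)*(c + 1)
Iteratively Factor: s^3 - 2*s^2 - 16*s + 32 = (s - 4)*(s^2 + 2*s - 8) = (s - 4)*(s - 2)*(s + 4)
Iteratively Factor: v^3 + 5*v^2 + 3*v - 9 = (v + 3)*(v^2 + 2*v - 3) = (v - 1)*(v + 3)*(v + 3)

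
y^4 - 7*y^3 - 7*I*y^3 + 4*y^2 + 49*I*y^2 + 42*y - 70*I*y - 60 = (y - 5)*(y - 2)*(y - 6*I)*(y - I)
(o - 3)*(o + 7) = o^2 + 4*o - 21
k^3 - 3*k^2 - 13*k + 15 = (k - 5)*(k - 1)*(k + 3)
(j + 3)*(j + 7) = j^2 + 10*j + 21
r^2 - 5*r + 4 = (r - 4)*(r - 1)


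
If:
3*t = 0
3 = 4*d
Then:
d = 3/4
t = 0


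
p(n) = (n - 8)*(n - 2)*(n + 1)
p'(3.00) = -21.00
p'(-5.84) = 213.44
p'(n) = (n - 8)*(n - 2) + (n - 8)*(n + 1) + (n - 2)*(n + 1) = 3*n^2 - 18*n + 6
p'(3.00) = -21.00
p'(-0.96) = 26.04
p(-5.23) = -404.61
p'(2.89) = -20.96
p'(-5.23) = 182.20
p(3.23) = -24.82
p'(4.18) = -16.82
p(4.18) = -43.14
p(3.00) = -20.00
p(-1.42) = -13.53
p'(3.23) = -20.84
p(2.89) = -17.69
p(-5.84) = -525.17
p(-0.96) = 1.06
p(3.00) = -20.00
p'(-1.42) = 37.61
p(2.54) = -10.44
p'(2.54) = -20.37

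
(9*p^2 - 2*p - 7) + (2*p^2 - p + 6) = 11*p^2 - 3*p - 1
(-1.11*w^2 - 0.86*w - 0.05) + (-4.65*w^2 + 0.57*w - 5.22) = -5.76*w^2 - 0.29*w - 5.27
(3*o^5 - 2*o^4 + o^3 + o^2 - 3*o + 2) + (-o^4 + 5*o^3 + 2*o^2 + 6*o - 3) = 3*o^5 - 3*o^4 + 6*o^3 + 3*o^2 + 3*o - 1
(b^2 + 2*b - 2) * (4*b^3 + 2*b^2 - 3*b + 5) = 4*b^5 + 10*b^4 - 7*b^3 - 5*b^2 + 16*b - 10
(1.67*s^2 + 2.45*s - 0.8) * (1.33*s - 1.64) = 2.2211*s^3 + 0.519700000000001*s^2 - 5.082*s + 1.312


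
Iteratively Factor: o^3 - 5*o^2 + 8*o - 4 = (o - 2)*(o^2 - 3*o + 2) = (o - 2)^2*(o - 1)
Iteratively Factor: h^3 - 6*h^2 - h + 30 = (h - 5)*(h^2 - h - 6) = (h - 5)*(h - 3)*(h + 2)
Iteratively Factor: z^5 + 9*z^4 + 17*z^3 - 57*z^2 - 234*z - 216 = (z - 3)*(z^4 + 12*z^3 + 53*z^2 + 102*z + 72) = (z - 3)*(z + 2)*(z^3 + 10*z^2 + 33*z + 36) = (z - 3)*(z + 2)*(z + 3)*(z^2 + 7*z + 12) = (z - 3)*(z + 2)*(z + 3)^2*(z + 4)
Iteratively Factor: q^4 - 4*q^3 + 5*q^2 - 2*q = (q)*(q^3 - 4*q^2 + 5*q - 2) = q*(q - 1)*(q^2 - 3*q + 2) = q*(q - 2)*(q - 1)*(q - 1)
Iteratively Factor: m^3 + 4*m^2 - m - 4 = (m + 4)*(m^2 - 1) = (m - 1)*(m + 4)*(m + 1)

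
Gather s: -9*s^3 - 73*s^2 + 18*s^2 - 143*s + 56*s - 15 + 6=-9*s^3 - 55*s^2 - 87*s - 9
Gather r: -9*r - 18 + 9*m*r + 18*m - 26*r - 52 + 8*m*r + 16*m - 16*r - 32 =34*m + r*(17*m - 51) - 102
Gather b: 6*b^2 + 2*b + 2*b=6*b^2 + 4*b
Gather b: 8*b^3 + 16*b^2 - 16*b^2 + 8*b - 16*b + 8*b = 8*b^3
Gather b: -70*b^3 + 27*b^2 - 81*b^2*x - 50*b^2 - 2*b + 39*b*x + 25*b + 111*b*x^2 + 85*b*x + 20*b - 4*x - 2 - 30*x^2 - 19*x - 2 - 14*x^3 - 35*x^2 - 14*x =-70*b^3 + b^2*(-81*x - 23) + b*(111*x^2 + 124*x + 43) - 14*x^3 - 65*x^2 - 37*x - 4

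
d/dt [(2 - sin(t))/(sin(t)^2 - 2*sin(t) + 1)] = (sin(t) - 3)*cos(t)/(sin(t) - 1)^3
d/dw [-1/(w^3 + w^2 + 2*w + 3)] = (3*w^2 + 2*w + 2)/(w^3 + w^2 + 2*w + 3)^2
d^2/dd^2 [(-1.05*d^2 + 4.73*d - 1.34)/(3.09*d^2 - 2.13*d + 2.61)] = (76.5034560000001*d^3 - 25.957854*d^2 - 175.964994*d + 47.740608)/(29.503629*d^6 - 61.012359*d^5 + 116.818686*d^4 - 112.733019*d^3 + 98.672094*d^2 - 43.529319*d + 17.779581)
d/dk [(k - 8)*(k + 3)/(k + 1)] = (k^2 + 2*k + 19)/(k^2 + 2*k + 1)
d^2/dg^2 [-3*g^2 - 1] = -6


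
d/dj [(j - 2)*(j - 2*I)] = 2*j - 2 - 2*I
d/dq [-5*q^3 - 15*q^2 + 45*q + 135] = -15*q^2 - 30*q + 45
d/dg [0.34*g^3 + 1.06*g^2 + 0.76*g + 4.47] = 1.02*g^2 + 2.12*g + 0.76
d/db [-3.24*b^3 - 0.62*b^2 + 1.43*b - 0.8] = -9.72*b^2 - 1.24*b + 1.43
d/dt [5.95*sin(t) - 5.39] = 5.95*cos(t)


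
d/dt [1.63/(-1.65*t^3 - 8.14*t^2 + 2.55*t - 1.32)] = (8.0685*t^2 + 26.5364*t - 4.1565)/(1.65*t^3 + 8.14*t^2 - 2.55*t + 1.32)^2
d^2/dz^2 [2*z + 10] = 0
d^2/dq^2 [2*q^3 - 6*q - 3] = 12*q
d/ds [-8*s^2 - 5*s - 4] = -16*s - 5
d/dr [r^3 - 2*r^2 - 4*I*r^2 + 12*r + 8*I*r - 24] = 3*r^2 - 4*r - 8*I*r + 12 + 8*I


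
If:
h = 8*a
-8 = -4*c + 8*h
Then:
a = h/8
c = 2*h + 2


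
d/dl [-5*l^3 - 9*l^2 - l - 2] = -15*l^2 - 18*l - 1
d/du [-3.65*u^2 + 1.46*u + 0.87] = 1.46 - 7.3*u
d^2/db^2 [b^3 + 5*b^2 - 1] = 6*b + 10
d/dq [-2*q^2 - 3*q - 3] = -4*q - 3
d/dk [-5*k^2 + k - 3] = 1 - 10*k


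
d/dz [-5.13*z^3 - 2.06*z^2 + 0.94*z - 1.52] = -15.39*z^2 - 4.12*z + 0.94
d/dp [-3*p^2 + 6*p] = 6 - 6*p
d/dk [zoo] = 0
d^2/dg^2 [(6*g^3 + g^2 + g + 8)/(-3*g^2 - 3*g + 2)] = 4*(-45*g^3 - 63*g^2 - 153*g - 65)/(27*g^6 + 81*g^5 + 27*g^4 - 81*g^3 - 18*g^2 + 36*g - 8)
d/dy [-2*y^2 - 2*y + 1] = -4*y - 2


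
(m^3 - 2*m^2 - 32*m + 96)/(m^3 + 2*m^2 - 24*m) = (m - 4)/m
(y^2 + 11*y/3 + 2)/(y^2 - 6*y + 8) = (y^2 + 11*y/3 + 2)/(y^2 - 6*y + 8)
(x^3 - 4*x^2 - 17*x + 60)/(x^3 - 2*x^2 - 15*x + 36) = (x - 5)/(x - 3)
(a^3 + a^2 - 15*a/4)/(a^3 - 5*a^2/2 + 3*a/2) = (a + 5/2)/(a - 1)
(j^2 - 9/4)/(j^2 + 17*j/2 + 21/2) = (j - 3/2)/(j + 7)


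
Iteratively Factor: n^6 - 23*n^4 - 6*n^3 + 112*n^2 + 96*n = (n + 2)*(n^5 - 2*n^4 - 19*n^3 + 32*n^2 + 48*n) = (n + 1)*(n + 2)*(n^4 - 3*n^3 - 16*n^2 + 48*n) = (n + 1)*(n + 2)*(n + 4)*(n^3 - 7*n^2 + 12*n) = n*(n + 1)*(n + 2)*(n + 4)*(n^2 - 7*n + 12) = n*(n - 4)*(n + 1)*(n + 2)*(n + 4)*(n - 3)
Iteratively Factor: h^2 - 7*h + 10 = (h - 5)*(h - 2)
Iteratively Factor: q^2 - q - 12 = (q + 3)*(q - 4)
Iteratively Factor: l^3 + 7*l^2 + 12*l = (l + 4)*(l^2 + 3*l) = (l + 3)*(l + 4)*(l)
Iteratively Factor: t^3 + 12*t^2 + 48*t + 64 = (t + 4)*(t^2 + 8*t + 16) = (t + 4)^2*(t + 4)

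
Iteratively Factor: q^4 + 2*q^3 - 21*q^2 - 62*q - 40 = (q + 4)*(q^3 - 2*q^2 - 13*q - 10) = (q - 5)*(q + 4)*(q^2 + 3*q + 2) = (q - 5)*(q + 2)*(q + 4)*(q + 1)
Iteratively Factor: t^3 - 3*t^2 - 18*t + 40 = (t + 4)*(t^2 - 7*t + 10) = (t - 2)*(t + 4)*(t - 5)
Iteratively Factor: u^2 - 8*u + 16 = (u - 4)*(u - 4)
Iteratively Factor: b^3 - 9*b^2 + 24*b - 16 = (b - 4)*(b^2 - 5*b + 4) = (b - 4)^2*(b - 1)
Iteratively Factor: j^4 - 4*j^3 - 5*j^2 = (j - 5)*(j^3 + j^2) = j*(j - 5)*(j^2 + j) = j^2*(j - 5)*(j + 1)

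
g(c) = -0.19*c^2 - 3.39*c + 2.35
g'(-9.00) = 0.03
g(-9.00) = 17.47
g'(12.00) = -7.95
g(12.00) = -65.69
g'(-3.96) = -1.89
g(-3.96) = 12.79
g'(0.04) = -3.41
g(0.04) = 2.21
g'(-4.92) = -1.52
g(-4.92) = 14.43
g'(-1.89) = -2.67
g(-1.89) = 8.08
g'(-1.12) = -2.96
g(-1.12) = 5.91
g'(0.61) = -3.62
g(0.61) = 0.21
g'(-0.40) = -3.24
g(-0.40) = 3.68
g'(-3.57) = -2.03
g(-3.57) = 12.03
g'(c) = -0.38*c - 3.39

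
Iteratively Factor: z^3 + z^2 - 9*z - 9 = (z + 1)*(z^2 - 9) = (z + 1)*(z + 3)*(z - 3)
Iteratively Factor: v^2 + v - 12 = (v - 3)*(v + 4)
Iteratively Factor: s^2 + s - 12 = (s + 4)*(s - 3)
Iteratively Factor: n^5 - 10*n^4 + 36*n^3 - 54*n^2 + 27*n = (n - 3)*(n^4 - 7*n^3 + 15*n^2 - 9*n) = (n - 3)^2*(n^3 - 4*n^2 + 3*n) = (n - 3)^3*(n^2 - n) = (n - 3)^3*(n - 1)*(n)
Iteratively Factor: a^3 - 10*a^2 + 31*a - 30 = (a - 3)*(a^2 - 7*a + 10) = (a - 3)*(a - 2)*(a - 5)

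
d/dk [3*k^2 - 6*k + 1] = 6*k - 6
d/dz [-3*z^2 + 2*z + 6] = 2 - 6*z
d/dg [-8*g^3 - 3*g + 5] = -24*g^2 - 3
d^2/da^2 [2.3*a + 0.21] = 0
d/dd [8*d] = 8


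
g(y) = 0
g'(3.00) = 0.00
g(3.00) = 0.00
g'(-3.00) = 0.00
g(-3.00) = 0.00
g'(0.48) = 0.00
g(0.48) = 0.00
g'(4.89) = 0.00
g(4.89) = 0.00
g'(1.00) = 0.00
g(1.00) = 0.00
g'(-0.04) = 0.00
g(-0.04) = 0.00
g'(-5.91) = 0.00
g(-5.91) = 0.00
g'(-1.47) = 0.00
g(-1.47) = 0.00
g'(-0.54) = 0.00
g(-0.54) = 0.00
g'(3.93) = 0.00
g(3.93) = 0.00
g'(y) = 0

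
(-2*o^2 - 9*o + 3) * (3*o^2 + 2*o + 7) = -6*o^4 - 31*o^3 - 23*o^2 - 57*o + 21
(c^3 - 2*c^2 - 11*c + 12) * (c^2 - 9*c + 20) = c^5 - 11*c^4 + 27*c^3 + 71*c^2 - 328*c + 240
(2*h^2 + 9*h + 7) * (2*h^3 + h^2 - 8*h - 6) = 4*h^5 + 20*h^4 + 7*h^3 - 77*h^2 - 110*h - 42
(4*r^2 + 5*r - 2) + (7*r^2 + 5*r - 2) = 11*r^2 + 10*r - 4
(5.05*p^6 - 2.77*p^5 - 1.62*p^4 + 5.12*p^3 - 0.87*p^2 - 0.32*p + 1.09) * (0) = 0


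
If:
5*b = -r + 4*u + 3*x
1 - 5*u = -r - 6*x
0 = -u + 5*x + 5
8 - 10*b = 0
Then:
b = 4/5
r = 62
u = 15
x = 2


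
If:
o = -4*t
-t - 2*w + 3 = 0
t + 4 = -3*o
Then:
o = -16/11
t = 4/11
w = 29/22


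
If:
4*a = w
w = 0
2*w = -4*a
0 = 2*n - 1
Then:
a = 0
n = 1/2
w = 0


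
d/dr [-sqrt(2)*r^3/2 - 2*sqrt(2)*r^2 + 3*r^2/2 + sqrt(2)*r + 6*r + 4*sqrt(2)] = -3*sqrt(2)*r^2/2 - 4*sqrt(2)*r + 3*r + sqrt(2) + 6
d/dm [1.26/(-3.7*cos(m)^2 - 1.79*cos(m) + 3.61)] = -(9.324*cos(m) + 2.2554)*sin(m)/(3.7*cos(m)^2 + 1.79*cos(m) - 3.61)^2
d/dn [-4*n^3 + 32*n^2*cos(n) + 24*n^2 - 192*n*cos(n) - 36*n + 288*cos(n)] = -32*n^2*sin(n) - 12*n^2 + 192*n*sin(n) + 64*n*cos(n) + 48*n - 288*sin(n) - 192*cos(n) - 36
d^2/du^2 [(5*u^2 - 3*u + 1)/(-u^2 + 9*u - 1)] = 4*(-21*u^3 + 6*u^2 + 9*u - 29)/(u^6 - 27*u^5 + 246*u^4 - 783*u^3 + 246*u^2 - 27*u + 1)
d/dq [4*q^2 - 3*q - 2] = 8*q - 3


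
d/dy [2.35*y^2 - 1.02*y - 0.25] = 4.7*y - 1.02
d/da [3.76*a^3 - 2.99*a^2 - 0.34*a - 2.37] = 11.28*a^2 - 5.98*a - 0.34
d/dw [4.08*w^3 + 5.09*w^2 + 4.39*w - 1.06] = 12.24*w^2 + 10.18*w + 4.39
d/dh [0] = 0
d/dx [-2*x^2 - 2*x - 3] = -4*x - 2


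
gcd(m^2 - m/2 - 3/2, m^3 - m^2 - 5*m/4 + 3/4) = m^2 - m/2 - 3/2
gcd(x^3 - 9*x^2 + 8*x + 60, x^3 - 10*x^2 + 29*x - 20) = x - 5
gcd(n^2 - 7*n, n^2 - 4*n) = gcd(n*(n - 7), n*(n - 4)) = n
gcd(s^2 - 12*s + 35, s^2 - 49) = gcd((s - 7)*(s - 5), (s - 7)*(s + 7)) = s - 7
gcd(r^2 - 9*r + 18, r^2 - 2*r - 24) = r - 6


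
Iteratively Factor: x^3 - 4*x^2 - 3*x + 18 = (x + 2)*(x^2 - 6*x + 9) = (x - 3)*(x + 2)*(x - 3)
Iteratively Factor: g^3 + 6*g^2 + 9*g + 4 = (g + 4)*(g^2 + 2*g + 1) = (g + 1)*(g + 4)*(g + 1)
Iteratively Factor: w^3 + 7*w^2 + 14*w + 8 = (w + 1)*(w^2 + 6*w + 8) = (w + 1)*(w + 4)*(w + 2)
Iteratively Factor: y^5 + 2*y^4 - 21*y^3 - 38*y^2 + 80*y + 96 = (y - 4)*(y^4 + 6*y^3 + 3*y^2 - 26*y - 24) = (y - 4)*(y - 2)*(y^3 + 8*y^2 + 19*y + 12) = (y - 4)*(y - 2)*(y + 4)*(y^2 + 4*y + 3) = (y - 4)*(y - 2)*(y + 3)*(y + 4)*(y + 1)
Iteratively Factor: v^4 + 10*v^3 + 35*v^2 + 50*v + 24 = (v + 3)*(v^3 + 7*v^2 + 14*v + 8) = (v + 2)*(v + 3)*(v^2 + 5*v + 4) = (v + 2)*(v + 3)*(v + 4)*(v + 1)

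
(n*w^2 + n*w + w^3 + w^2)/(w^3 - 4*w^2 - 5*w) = (n + w)/(w - 5)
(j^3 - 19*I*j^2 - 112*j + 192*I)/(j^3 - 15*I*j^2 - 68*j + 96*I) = (j - 8*I)/(j - 4*I)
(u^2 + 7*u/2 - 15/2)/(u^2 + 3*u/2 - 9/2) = (u + 5)/(u + 3)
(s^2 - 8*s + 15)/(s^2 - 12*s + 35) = (s - 3)/(s - 7)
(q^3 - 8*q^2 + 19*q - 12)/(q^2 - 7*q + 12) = q - 1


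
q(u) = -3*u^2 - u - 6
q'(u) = -6*u - 1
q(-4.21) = -54.96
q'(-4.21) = 24.26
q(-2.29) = -19.44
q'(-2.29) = 12.74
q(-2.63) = -24.12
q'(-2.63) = 14.78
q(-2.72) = -25.48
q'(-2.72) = 15.32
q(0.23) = -6.39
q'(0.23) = -2.38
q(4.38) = -67.93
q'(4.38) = -27.28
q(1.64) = -15.71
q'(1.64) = -10.84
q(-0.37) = -6.04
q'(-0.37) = 1.22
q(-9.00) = -240.00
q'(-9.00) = 53.00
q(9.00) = -258.00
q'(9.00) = -55.00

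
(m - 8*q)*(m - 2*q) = m^2 - 10*m*q + 16*q^2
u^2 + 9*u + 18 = (u + 3)*(u + 6)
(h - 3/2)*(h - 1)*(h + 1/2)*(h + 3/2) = h^4 - h^3/2 - 11*h^2/4 + 9*h/8 + 9/8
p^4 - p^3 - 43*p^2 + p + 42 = (p - 7)*(p - 1)*(p + 1)*(p + 6)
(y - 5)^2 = y^2 - 10*y + 25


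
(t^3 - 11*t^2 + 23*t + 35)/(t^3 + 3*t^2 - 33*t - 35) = (t - 7)/(t + 7)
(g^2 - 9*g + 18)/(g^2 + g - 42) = (g - 3)/(g + 7)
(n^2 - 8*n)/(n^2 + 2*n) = (n - 8)/(n + 2)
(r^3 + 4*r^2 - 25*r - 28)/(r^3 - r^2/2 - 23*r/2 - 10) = 2*(r + 7)/(2*r + 5)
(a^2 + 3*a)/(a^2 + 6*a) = (a + 3)/(a + 6)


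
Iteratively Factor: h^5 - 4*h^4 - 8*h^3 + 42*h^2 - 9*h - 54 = (h - 3)*(h^4 - h^3 - 11*h^2 + 9*h + 18) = (h - 3)*(h - 2)*(h^3 + h^2 - 9*h - 9) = (h - 3)*(h - 2)*(h + 1)*(h^2 - 9) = (h - 3)^2*(h - 2)*(h + 1)*(h + 3)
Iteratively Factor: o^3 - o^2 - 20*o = (o)*(o^2 - o - 20) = o*(o - 5)*(o + 4)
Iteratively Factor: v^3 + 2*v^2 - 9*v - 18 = (v + 3)*(v^2 - v - 6) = (v + 2)*(v + 3)*(v - 3)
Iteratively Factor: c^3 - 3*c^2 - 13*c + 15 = (c - 1)*(c^2 - 2*c - 15) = (c - 1)*(c + 3)*(c - 5)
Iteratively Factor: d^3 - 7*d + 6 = (d + 3)*(d^2 - 3*d + 2) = (d - 2)*(d + 3)*(d - 1)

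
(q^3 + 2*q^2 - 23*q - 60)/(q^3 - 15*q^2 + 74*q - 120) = (q^2 + 7*q + 12)/(q^2 - 10*q + 24)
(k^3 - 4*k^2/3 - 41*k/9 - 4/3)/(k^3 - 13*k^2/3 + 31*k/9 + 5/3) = (3*k + 4)/(3*k - 5)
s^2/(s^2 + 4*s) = s/(s + 4)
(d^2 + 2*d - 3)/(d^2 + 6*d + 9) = (d - 1)/(d + 3)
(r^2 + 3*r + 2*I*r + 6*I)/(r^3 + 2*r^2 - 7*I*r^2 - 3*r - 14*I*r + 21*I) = (r + 2*I)/(r^2 - r*(1 + 7*I) + 7*I)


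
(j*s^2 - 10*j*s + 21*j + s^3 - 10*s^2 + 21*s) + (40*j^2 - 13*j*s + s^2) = 40*j^2 + j*s^2 - 23*j*s + 21*j + s^3 - 9*s^2 + 21*s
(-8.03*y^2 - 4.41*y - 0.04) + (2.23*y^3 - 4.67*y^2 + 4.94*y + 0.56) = 2.23*y^3 - 12.7*y^2 + 0.53*y + 0.52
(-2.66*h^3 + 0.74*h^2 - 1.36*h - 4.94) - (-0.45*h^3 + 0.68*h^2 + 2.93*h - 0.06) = -2.21*h^3 + 0.0599999999999999*h^2 - 4.29*h - 4.88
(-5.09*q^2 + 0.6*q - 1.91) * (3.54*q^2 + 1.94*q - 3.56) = -18.0186*q^4 - 7.7506*q^3 + 12.523*q^2 - 5.8414*q + 6.7996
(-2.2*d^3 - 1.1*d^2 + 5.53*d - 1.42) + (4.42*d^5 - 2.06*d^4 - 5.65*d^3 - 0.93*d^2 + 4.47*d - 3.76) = 4.42*d^5 - 2.06*d^4 - 7.85*d^3 - 2.03*d^2 + 10.0*d - 5.18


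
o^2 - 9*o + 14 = (o - 7)*(o - 2)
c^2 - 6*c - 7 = (c - 7)*(c + 1)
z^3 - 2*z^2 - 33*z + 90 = (z - 5)*(z - 3)*(z + 6)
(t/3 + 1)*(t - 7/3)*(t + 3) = t^3/3 + 11*t^2/9 - 5*t/3 - 7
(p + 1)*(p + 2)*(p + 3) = p^3 + 6*p^2 + 11*p + 6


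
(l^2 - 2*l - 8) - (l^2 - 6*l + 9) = 4*l - 17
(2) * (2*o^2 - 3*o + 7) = 4*o^2 - 6*o + 14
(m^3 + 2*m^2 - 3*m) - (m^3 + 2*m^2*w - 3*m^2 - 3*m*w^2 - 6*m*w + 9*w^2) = -2*m^2*w + 5*m^2 + 3*m*w^2 + 6*m*w - 3*m - 9*w^2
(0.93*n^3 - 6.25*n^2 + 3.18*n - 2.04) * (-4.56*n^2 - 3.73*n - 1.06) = -4.2408*n^5 + 25.0311*n^4 + 7.8259*n^3 + 4.066*n^2 + 4.2384*n + 2.1624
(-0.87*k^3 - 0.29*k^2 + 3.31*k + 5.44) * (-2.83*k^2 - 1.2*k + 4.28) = 2.4621*k^5 + 1.8647*k^4 - 12.7429*k^3 - 20.6084*k^2 + 7.6388*k + 23.2832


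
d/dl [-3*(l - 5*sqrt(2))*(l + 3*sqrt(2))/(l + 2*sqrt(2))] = 3*(-l^2 - 4*sqrt(2)*l - 22)/(l^2 + 4*sqrt(2)*l + 8)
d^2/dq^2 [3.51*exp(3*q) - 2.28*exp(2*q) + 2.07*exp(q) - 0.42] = (31.59*exp(2*q) - 9.12*exp(q) + 2.07)*exp(q)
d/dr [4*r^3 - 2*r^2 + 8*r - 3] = 12*r^2 - 4*r + 8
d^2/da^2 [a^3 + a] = 6*a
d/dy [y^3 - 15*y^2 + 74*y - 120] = 3*y^2 - 30*y + 74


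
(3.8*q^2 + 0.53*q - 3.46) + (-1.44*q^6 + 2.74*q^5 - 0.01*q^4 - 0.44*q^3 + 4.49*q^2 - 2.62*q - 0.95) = -1.44*q^6 + 2.74*q^5 - 0.01*q^4 - 0.44*q^3 + 8.29*q^2 - 2.09*q - 4.41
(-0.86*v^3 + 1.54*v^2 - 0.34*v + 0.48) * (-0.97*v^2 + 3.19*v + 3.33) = 0.8342*v^5 - 4.2372*v^4 + 2.3786*v^3 + 3.578*v^2 + 0.399*v + 1.5984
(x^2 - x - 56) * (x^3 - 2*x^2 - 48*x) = x^5 - 3*x^4 - 102*x^3 + 160*x^2 + 2688*x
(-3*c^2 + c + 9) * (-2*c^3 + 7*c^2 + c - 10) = 6*c^5 - 23*c^4 - 14*c^3 + 94*c^2 - c - 90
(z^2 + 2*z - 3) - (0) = z^2 + 2*z - 3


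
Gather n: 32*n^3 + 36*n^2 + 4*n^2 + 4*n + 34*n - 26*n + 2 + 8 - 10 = 32*n^3 + 40*n^2 + 12*n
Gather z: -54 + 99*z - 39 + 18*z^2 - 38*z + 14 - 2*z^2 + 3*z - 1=16*z^2 + 64*z - 80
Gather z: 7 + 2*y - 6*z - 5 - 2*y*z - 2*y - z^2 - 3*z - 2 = -z^2 + z*(-2*y - 9)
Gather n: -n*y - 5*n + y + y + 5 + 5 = n*(-y - 5) + 2*y + 10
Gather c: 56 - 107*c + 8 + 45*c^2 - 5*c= 45*c^2 - 112*c + 64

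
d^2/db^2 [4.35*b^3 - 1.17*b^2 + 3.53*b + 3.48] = 26.1*b - 2.34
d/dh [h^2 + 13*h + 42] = 2*h + 13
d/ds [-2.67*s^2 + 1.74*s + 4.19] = 1.74 - 5.34*s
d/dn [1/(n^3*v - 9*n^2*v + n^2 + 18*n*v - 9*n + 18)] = (-3*n^2*v + 18*n*v - 2*n - 18*v + 9)/(n^3*v - 9*n^2*v + n^2 + 18*n*v - 9*n + 18)^2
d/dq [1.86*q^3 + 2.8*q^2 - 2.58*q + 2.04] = 5.58*q^2 + 5.6*q - 2.58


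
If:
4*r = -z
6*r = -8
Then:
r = -4/3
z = 16/3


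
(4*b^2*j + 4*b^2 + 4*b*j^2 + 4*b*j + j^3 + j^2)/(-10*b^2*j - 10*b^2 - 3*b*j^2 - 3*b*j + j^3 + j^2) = (-2*b - j)/(5*b - j)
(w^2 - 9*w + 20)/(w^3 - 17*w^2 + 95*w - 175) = (w - 4)/(w^2 - 12*w + 35)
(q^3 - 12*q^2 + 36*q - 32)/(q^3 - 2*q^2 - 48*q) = (q^2 - 4*q + 4)/(q*(q + 6))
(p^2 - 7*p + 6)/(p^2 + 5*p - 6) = (p - 6)/(p + 6)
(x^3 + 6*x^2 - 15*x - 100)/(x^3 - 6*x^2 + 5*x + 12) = (x^2 + 10*x + 25)/(x^2 - 2*x - 3)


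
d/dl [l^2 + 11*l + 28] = 2*l + 11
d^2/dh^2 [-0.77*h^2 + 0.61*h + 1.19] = -1.54000000000000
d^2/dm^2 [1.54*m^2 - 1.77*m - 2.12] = 3.08000000000000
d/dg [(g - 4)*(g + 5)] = 2*g + 1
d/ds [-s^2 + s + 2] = 1 - 2*s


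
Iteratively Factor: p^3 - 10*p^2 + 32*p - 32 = (p - 4)*(p^2 - 6*p + 8) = (p - 4)^2*(p - 2)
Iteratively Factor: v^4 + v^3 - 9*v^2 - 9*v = (v + 3)*(v^3 - 2*v^2 - 3*v) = (v + 1)*(v + 3)*(v^2 - 3*v) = v*(v + 1)*(v + 3)*(v - 3)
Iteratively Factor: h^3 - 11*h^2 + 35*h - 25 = (h - 5)*(h^2 - 6*h + 5) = (h - 5)*(h - 1)*(h - 5)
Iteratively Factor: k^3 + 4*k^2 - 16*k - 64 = (k + 4)*(k^2 - 16) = (k + 4)^2*(k - 4)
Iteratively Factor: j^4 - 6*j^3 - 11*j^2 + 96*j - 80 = (j - 5)*(j^3 - j^2 - 16*j + 16) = (j - 5)*(j - 1)*(j^2 - 16) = (j - 5)*(j - 4)*(j - 1)*(j + 4)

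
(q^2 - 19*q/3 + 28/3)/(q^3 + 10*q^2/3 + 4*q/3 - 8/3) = (3*q^2 - 19*q + 28)/(3*q^3 + 10*q^2 + 4*q - 8)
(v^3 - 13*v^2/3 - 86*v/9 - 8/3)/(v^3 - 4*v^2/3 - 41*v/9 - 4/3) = (v - 6)/(v - 3)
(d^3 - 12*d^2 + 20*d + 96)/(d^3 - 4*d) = (d^2 - 14*d + 48)/(d*(d - 2))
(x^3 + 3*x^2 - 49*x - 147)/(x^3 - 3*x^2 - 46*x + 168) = (x^2 - 4*x - 21)/(x^2 - 10*x + 24)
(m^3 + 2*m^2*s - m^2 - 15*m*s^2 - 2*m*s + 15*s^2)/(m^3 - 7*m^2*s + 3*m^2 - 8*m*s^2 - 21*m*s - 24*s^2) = (-m^3 - 2*m^2*s + m^2 + 15*m*s^2 + 2*m*s - 15*s^2)/(-m^3 + 7*m^2*s - 3*m^2 + 8*m*s^2 + 21*m*s + 24*s^2)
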